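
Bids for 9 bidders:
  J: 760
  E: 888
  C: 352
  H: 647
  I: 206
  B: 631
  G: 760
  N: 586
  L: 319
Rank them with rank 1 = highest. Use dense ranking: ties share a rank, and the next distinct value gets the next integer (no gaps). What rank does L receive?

7

Sorted (descending): 888, 760, 760, 647, 631, 586, 352, 319, 206
The 2 values of 760 share dense rank 2.
Remaining distinct values take the next consecutive integers.
L has value 319 → rank 7.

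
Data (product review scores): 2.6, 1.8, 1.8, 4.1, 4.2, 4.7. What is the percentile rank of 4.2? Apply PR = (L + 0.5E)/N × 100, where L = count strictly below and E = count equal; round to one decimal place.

N = 6.
Strictly below 4.2: 4. Equal to 4.2: 1.
PR = (4 + 0.5·1)/6 × 100 = 75.0

75.0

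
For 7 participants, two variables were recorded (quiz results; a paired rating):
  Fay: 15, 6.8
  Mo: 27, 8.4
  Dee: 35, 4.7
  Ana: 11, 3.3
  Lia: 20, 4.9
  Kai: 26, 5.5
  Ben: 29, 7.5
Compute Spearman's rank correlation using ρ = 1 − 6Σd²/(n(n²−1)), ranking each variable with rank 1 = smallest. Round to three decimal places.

Ranks of variable 1: 2, 5, 7, 1, 3, 4, 6
Ranks of variable 2: 5, 7, 2, 1, 3, 4, 6
d = r₁ − r₂: -3, -2, 5, 0, 0, 0, 0
d²: 9, 4, 25, 0, 0, 0, 0; Σd² = 38
ρ = 1 − 6·38/(7·48) = 1 − 228/336 = 0.321

0.321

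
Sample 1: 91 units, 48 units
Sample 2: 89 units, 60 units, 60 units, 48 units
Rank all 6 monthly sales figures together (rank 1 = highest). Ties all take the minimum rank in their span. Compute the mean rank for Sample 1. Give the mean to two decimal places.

Sorted (descending): 91, 89, 60, 60, 48, 48
The 2 values of 60 occupy positions 3–4 → each gets rank 3.
The 2 values of 48 occupy positions 5–6 → each gets rank 5.
Sample 1 values → pooled ranks: 91→1, 48→5
Mean rank = (1 + 5) / 2 = 3.00

3.00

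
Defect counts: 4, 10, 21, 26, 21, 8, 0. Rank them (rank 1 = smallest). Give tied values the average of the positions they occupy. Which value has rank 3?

8

Sorted (ascending): 0, 4, 8, 10, 21, 21, 26
The 2 values of 21 occupy positions 5–6 → average rank (5+6)/2 = 5.5.
Rank 3 → value 8.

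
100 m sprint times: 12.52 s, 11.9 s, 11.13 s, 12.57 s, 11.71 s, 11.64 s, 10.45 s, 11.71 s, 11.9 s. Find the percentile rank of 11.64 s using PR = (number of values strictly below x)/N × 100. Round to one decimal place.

22.2

N = 9.
Strictly below 11.64: 2. Equal to 11.64: 1.
PR = 2/9 × 100 = 22.2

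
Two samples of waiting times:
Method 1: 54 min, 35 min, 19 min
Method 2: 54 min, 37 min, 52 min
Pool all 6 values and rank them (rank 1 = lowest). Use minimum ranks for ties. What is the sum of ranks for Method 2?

Sorted (ascending): 19, 35, 37, 52, 54, 54
The 2 values of 54 occupy positions 5–6 → each gets rank 5.
Method 2 values → pooled ranks: 54→5, 37→3, 52→4
Rank sum = 5 + 3 + 4 = 12

12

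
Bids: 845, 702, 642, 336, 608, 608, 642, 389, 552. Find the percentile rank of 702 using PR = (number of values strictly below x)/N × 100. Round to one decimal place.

77.8

N = 9.
Strictly below 702: 7. Equal to 702: 1.
PR = 7/9 × 100 = 77.8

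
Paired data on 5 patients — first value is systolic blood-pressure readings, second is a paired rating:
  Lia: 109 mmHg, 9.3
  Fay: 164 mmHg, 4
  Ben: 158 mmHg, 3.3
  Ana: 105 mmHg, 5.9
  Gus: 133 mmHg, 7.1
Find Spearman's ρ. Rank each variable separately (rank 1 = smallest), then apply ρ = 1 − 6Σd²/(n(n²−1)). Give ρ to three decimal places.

-0.600

Ranks of variable 1: 2, 5, 4, 1, 3
Ranks of variable 2: 5, 2, 1, 3, 4
d = r₁ − r₂: -3, 3, 3, -2, -1
d²: 9, 9, 9, 4, 1; Σd² = 32
ρ = 1 − 6·32/(5·24) = 1 − 192/120 = -0.600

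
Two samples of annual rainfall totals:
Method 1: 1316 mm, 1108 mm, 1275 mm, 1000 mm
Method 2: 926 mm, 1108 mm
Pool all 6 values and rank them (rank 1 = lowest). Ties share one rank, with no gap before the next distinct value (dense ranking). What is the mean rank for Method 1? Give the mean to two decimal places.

Sorted (ascending): 926, 1000, 1108, 1108, 1275, 1316
The 2 values of 1108 share dense rank 3.
Remaining distinct values take the next consecutive integers.
Method 1 values → pooled ranks: 1316→5, 1108→3, 1275→4, 1000→2
Mean rank = (5 + 3 + 4 + 2) / 4 = 3.50

3.50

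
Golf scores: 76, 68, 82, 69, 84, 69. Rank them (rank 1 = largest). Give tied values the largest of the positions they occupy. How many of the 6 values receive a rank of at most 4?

Sorted (descending): 84, 82, 76, 69, 69, 68
The 2 values of 69 occupy positions 4–5 → each gets rank 5.
Ranks ≤ 4: {1, 2, 3} → 3 values.

3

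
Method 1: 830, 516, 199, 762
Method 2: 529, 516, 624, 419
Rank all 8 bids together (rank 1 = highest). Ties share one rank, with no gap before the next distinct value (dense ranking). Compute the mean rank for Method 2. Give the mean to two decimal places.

4.50

Sorted (descending): 830, 762, 624, 529, 516, 516, 419, 199
The 2 values of 516 share dense rank 5.
Remaining distinct values take the next consecutive integers.
Method 2 values → pooled ranks: 529→4, 516→5, 624→3, 419→6
Mean rank = (4 + 5 + 3 + 6) / 4 = 4.50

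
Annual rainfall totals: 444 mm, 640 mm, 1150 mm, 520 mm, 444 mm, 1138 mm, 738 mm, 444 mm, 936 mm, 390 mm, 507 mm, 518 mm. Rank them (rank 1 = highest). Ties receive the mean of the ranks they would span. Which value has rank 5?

Sorted (descending): 1150, 1138, 936, 738, 640, 520, 518, 507, 444, 444, 444, 390
The 3 values of 444 occupy positions 9–11 → average rank 10.
Rank 5 → value 640.

640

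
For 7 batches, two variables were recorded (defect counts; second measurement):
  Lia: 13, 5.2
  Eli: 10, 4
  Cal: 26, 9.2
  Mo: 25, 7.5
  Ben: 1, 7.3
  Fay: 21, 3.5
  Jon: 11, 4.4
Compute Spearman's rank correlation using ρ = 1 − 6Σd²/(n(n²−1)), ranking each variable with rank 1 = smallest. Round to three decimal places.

0.429

Ranks of variable 1: 4, 2, 7, 6, 1, 5, 3
Ranks of variable 2: 4, 2, 7, 6, 5, 1, 3
d = r₁ − r₂: 0, 0, 0, 0, -4, 4, 0
d²: 0, 0, 0, 0, 16, 16, 0; Σd² = 32
ρ = 1 − 6·32/(7·48) = 1 − 192/336 = 0.429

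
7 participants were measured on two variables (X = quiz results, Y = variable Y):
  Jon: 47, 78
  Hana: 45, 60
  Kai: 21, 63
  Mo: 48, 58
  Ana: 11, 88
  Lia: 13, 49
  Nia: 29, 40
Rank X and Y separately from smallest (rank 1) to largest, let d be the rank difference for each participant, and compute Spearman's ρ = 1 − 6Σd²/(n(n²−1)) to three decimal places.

-0.179

Ranks of variable 1: 6, 5, 3, 7, 1, 2, 4
Ranks of variable 2: 6, 4, 5, 3, 7, 2, 1
d = r₁ − r₂: 0, 1, -2, 4, -6, 0, 3
d²: 0, 1, 4, 16, 36, 0, 9; Σd² = 66
ρ = 1 − 6·66/(7·48) = 1 − 396/336 = -0.179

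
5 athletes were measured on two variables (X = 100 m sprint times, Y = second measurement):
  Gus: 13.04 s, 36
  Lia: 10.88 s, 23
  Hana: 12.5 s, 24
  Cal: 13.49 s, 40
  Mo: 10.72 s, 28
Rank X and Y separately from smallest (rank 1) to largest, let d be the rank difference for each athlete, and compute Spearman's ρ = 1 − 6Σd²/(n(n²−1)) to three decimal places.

Ranks of variable 1: 4, 2, 3, 5, 1
Ranks of variable 2: 4, 1, 2, 5, 3
d = r₁ − r₂: 0, 1, 1, 0, -2
d²: 0, 1, 1, 0, 4; Σd² = 6
ρ = 1 − 6·6/(5·24) = 1 − 36/120 = 0.700

0.700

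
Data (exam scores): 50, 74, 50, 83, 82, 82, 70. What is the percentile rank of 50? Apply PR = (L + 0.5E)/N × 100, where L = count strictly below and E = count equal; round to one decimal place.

14.3

N = 7.
Strictly below 50: 0. Equal to 50: 2.
PR = (0 + 0.5·2)/7 × 100 = 14.3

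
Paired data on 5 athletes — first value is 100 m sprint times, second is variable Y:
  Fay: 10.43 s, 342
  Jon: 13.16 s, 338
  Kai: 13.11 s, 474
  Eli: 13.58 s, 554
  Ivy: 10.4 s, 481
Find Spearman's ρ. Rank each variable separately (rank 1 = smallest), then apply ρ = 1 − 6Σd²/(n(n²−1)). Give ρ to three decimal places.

Ranks of variable 1: 2, 4, 3, 5, 1
Ranks of variable 2: 2, 1, 3, 5, 4
d = r₁ − r₂: 0, 3, 0, 0, -3
d²: 0, 9, 0, 0, 9; Σd² = 18
ρ = 1 − 6·18/(5·24) = 1 − 108/120 = 0.100

0.100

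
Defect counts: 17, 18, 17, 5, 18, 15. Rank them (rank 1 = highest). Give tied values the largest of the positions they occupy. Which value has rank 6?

Sorted (descending): 18, 18, 17, 17, 15, 5
The 2 values of 18 occupy positions 1–2 → each gets rank 2.
The 2 values of 17 occupy positions 3–4 → each gets rank 4.
Rank 6 → value 5.

5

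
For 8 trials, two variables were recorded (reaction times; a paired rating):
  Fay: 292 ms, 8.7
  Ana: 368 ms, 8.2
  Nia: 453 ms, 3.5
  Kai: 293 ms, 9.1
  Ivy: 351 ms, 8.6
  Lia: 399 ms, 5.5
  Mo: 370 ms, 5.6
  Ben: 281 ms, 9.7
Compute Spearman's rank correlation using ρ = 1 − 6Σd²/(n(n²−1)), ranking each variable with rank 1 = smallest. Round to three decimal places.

Ranks of variable 1: 2, 5, 8, 3, 4, 7, 6, 1
Ranks of variable 2: 6, 4, 1, 7, 5, 2, 3, 8
d = r₁ − r₂: -4, 1, 7, -4, -1, 5, 3, -7
d²: 16, 1, 49, 16, 1, 25, 9, 49; Σd² = 166
ρ = 1 − 6·166/(8·63) = 1 − 996/504 = -0.976

-0.976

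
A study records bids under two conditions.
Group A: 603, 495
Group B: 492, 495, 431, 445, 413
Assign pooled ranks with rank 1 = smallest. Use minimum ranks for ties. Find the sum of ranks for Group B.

15

Sorted (ascending): 413, 431, 445, 492, 495, 495, 603
The 2 values of 495 occupy positions 5–6 → each gets rank 5.
Group B values → pooled ranks: 492→4, 495→5, 431→2, 445→3, 413→1
Rank sum = 4 + 5 + 2 + 3 + 1 = 15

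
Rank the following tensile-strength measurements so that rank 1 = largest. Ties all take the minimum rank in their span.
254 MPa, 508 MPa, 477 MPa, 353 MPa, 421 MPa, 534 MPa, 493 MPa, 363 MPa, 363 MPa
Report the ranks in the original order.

Sorted (descending): 534, 508, 493, 477, 421, 363, 363, 353, 254
The 2 values of 363 occupy positions 6–7 → each gets rank 6.

9, 2, 4, 8, 5, 1, 3, 6, 6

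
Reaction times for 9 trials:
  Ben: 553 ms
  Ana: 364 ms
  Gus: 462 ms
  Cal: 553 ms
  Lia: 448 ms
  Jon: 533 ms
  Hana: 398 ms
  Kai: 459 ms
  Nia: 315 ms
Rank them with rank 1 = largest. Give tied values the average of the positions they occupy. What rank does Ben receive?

Sorted (descending): 553, 553, 533, 462, 459, 448, 398, 364, 315
The 2 values of 553 occupy positions 1–2 → average rank (1+2)/2 = 1.5.
Ben has value 553 ms → rank 1.5.

1.5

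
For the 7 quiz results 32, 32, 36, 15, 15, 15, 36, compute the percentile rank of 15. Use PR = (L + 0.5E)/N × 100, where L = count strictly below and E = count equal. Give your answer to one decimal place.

N = 7.
Strictly below 15: 0. Equal to 15: 3.
PR = (0 + 0.5·3)/7 × 100 = 21.4

21.4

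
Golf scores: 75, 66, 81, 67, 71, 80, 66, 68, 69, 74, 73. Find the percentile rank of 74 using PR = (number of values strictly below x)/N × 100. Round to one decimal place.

63.6

N = 11.
Strictly below 74: 7. Equal to 74: 1.
PR = 7/11 × 100 = 63.6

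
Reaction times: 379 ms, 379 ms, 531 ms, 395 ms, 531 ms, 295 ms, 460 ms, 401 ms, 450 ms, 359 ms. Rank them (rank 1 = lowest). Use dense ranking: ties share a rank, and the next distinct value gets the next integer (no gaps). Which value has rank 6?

450

Sorted (ascending): 295, 359, 379, 379, 395, 401, 450, 460, 531, 531
The 2 values of 379 share dense rank 3.
The 2 values of 531 share dense rank 8.
Remaining distinct values take the next consecutive integers.
Rank 6 → value 450.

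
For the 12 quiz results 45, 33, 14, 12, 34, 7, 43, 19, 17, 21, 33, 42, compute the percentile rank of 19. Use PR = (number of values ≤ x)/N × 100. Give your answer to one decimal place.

N = 12.
Strictly below 19: 4. Equal to 19: 1.
PR = 5/12 × 100 = 41.7

41.7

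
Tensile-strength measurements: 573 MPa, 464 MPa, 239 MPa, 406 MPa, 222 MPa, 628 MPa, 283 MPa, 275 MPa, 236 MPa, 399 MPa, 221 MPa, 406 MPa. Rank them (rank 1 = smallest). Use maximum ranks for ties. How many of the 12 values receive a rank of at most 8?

7

Sorted (ascending): 221, 222, 236, 239, 275, 283, 399, 406, 406, 464, 573, 628
The 2 values of 406 occupy positions 8–9 → each gets rank 9.
Ranks ≤ 8: {1, 2, 3, 4, 5, 6, 7} → 7 values.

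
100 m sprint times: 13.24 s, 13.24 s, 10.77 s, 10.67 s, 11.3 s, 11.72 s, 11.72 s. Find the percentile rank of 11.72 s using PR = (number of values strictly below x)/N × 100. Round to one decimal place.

42.9

N = 7.
Strictly below 11.72: 3. Equal to 11.72: 2.
PR = 3/7 × 100 = 42.9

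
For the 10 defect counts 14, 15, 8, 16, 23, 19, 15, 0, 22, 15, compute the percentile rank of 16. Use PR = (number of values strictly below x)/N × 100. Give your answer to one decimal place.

N = 10.
Strictly below 16: 6. Equal to 16: 1.
PR = 6/10 × 100 = 60.0

60.0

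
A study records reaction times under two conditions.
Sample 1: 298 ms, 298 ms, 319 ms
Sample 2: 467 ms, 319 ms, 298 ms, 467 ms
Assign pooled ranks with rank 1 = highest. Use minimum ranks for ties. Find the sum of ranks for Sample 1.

13

Sorted (descending): 467, 467, 319, 319, 298, 298, 298
The 2 values of 467 occupy positions 1–2 → each gets rank 1.
The 2 values of 319 occupy positions 3–4 → each gets rank 3.
The 3 values of 298 occupy positions 5–7 → each gets rank 5.
Sample 1 values → pooled ranks: 298→5, 298→5, 319→3
Rank sum = 5 + 5 + 3 = 13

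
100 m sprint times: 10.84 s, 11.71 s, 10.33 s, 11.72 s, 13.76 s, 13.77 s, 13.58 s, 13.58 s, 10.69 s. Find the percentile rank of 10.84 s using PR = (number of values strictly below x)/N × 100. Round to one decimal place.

N = 9.
Strictly below 10.84: 2. Equal to 10.84: 1.
PR = 2/9 × 100 = 22.2

22.2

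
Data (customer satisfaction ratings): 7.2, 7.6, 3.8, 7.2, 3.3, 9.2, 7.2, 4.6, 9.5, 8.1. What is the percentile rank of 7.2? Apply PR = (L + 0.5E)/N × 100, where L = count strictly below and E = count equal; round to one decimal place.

N = 10.
Strictly below 7.2: 3. Equal to 7.2: 3.
PR = (3 + 0.5·3)/10 × 100 = 45.0

45.0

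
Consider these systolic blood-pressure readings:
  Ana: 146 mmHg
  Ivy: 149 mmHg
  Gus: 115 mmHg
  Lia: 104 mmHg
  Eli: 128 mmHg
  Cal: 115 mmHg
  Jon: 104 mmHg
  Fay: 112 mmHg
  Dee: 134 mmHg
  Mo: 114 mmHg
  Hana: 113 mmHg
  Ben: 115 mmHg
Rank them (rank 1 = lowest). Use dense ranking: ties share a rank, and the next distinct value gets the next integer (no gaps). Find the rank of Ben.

Sorted (ascending): 104, 104, 112, 113, 114, 115, 115, 115, 128, 134, 146, 149
The 2 values of 104 share dense rank 1.
The 3 values of 115 share dense rank 5.
Remaining distinct values take the next consecutive integers.
Ben has value 115 mmHg → rank 5.

5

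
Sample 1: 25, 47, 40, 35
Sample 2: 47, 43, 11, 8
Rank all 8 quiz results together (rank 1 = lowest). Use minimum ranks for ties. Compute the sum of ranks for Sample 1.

19

Sorted (ascending): 8, 11, 25, 35, 40, 43, 47, 47
The 2 values of 47 occupy positions 7–8 → each gets rank 7.
Sample 1 values → pooled ranks: 25→3, 47→7, 40→5, 35→4
Rank sum = 3 + 7 + 5 + 4 = 19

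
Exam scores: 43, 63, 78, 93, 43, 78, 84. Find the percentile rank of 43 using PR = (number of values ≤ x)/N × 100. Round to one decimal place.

28.6

N = 7.
Strictly below 43: 0. Equal to 43: 2.
PR = 2/7 × 100 = 28.6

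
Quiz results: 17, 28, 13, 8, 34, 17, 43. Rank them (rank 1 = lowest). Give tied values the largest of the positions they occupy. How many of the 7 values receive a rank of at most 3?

2

Sorted (ascending): 8, 13, 17, 17, 28, 34, 43
The 2 values of 17 occupy positions 3–4 → each gets rank 4.
Ranks ≤ 3: {1, 2} → 2 values.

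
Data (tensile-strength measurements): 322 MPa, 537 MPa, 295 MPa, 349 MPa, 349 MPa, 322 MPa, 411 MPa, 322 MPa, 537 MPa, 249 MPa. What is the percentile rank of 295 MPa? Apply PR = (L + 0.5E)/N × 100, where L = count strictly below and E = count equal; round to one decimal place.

15.0

N = 10.
Strictly below 295: 1. Equal to 295: 1.
PR = (1 + 0.5·1)/10 × 100 = 15.0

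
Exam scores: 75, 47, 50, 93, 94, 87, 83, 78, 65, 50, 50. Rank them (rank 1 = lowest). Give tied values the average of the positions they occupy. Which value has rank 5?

Sorted (ascending): 47, 50, 50, 50, 65, 75, 78, 83, 87, 93, 94
The 3 values of 50 occupy positions 2–4 → average rank 3.
Rank 5 → value 65.

65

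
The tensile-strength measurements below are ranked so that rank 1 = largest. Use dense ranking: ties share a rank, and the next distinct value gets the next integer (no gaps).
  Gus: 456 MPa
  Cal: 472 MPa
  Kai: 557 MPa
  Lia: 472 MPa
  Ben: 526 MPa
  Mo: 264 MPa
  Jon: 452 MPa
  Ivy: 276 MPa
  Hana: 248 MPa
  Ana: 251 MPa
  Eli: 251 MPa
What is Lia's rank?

Sorted (descending): 557, 526, 472, 472, 456, 452, 276, 264, 251, 251, 248
The 2 values of 472 share dense rank 3.
The 2 values of 251 share dense rank 8.
Remaining distinct values take the next consecutive integers.
Lia has value 472 MPa → rank 3.

3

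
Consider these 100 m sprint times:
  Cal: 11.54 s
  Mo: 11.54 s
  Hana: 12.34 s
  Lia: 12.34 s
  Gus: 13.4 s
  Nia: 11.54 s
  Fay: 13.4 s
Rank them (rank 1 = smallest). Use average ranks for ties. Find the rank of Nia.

2

Sorted (ascending): 11.54, 11.54, 11.54, 12.34, 12.34, 13.4, 13.4
The 3 values of 11.54 occupy positions 1–3 → average rank 2.
The 2 values of 12.34 occupy positions 4–5 → average rank (4+5)/2 = 4.5.
The 2 values of 13.4 occupy positions 6–7 → average rank (6+7)/2 = 6.5.
Nia has value 11.54 s → rank 2.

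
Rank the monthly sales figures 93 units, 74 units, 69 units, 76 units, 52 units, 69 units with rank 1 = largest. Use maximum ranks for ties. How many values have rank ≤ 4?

3

Sorted (descending): 93, 76, 74, 69, 69, 52
The 2 values of 69 occupy positions 4–5 → each gets rank 5.
Ranks ≤ 4: {1, 2, 3} → 3 values.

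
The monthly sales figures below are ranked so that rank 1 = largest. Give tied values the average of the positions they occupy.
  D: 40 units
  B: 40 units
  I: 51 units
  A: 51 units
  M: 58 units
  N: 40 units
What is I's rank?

Sorted (descending): 58, 51, 51, 40, 40, 40
The 2 values of 51 occupy positions 2–3 → average rank (2+3)/2 = 2.5.
The 3 values of 40 occupy positions 4–6 → average rank 5.
I has value 51 units → rank 2.5.

2.5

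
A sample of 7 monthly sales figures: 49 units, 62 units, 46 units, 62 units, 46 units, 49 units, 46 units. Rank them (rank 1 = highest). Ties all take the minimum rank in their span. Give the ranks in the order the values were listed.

Sorted (descending): 62, 62, 49, 49, 46, 46, 46
The 2 values of 62 occupy positions 1–2 → each gets rank 1.
The 2 values of 49 occupy positions 3–4 → each gets rank 3.
The 3 values of 46 occupy positions 5–7 → each gets rank 5.

3, 1, 5, 1, 5, 3, 5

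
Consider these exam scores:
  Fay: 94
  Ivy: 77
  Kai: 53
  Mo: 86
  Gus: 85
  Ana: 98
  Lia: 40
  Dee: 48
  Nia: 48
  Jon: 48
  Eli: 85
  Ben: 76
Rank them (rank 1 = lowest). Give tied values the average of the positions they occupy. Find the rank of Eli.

8.5

Sorted (ascending): 40, 48, 48, 48, 53, 76, 77, 85, 85, 86, 94, 98
The 3 values of 48 occupy positions 2–4 → average rank 3.
The 2 values of 85 occupy positions 8–9 → average rank (8+9)/2 = 8.5.
Eli has value 85 → rank 8.5.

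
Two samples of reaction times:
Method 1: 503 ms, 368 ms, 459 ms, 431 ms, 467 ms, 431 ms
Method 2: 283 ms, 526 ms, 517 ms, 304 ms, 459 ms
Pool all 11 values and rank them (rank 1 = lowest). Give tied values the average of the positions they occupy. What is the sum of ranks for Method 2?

30.5

Sorted (ascending): 283, 304, 368, 431, 431, 459, 459, 467, 503, 517, 526
The 2 values of 431 occupy positions 4–5 → average rank (4+5)/2 = 4.5.
The 2 values of 459 occupy positions 6–7 → average rank (6+7)/2 = 6.5.
Method 2 values → pooled ranks: 283→1, 526→11, 517→10, 304→2, 459→6.5
Rank sum = 1 + 11 + 10 + 2 + 6.5 = 30.5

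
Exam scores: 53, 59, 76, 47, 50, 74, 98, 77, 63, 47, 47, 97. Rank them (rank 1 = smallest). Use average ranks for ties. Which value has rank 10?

77

Sorted (ascending): 47, 47, 47, 50, 53, 59, 63, 74, 76, 77, 97, 98
The 3 values of 47 occupy positions 1–3 → average rank 2.
Rank 10 → value 77.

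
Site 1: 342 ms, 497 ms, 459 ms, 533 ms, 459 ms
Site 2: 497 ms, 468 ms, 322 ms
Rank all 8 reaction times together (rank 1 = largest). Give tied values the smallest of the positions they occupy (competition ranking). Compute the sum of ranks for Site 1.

Sorted (descending): 533, 497, 497, 468, 459, 459, 342, 322
The 2 values of 497 occupy positions 2–3 → each gets rank 2.
The 2 values of 459 occupy positions 5–6 → each gets rank 5.
Site 1 values → pooled ranks: 342→7, 497→2, 459→5, 533→1, 459→5
Rank sum = 7 + 2 + 5 + 1 + 5 = 20

20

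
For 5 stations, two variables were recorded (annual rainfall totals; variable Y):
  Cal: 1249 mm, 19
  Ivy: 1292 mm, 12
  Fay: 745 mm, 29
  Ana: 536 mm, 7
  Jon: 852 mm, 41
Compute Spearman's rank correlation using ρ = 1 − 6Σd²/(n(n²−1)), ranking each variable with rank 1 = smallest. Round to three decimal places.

0.100

Ranks of variable 1: 4, 5, 2, 1, 3
Ranks of variable 2: 3, 2, 4, 1, 5
d = r₁ − r₂: 1, 3, -2, 0, -2
d²: 1, 9, 4, 0, 4; Σd² = 18
ρ = 1 − 6·18/(5·24) = 1 − 108/120 = 0.100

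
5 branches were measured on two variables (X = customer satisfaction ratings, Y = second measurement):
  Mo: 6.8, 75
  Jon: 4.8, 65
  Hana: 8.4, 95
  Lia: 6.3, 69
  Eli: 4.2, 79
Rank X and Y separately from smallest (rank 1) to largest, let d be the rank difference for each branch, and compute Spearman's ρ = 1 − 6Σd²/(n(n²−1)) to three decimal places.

Ranks of variable 1: 4, 2, 5, 3, 1
Ranks of variable 2: 3, 1, 5, 2, 4
d = r₁ − r₂: 1, 1, 0, 1, -3
d²: 1, 1, 0, 1, 9; Σd² = 12
ρ = 1 − 6·12/(5·24) = 1 − 72/120 = 0.400

0.400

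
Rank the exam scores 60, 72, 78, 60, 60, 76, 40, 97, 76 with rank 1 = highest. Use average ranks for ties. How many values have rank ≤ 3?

2

Sorted (descending): 97, 78, 76, 76, 72, 60, 60, 60, 40
The 2 values of 76 occupy positions 3–4 → average rank (3+4)/2 = 3.5.
The 3 values of 60 occupy positions 6–8 → average rank 7.
Ranks ≤ 3: {1, 2} → 2 values.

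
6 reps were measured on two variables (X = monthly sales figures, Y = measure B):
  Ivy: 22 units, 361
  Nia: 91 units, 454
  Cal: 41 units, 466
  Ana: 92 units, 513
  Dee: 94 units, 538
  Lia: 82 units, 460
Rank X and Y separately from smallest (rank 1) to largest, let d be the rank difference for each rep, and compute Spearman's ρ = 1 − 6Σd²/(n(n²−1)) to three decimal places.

0.771

Ranks of variable 1: 1, 4, 2, 5, 6, 3
Ranks of variable 2: 1, 2, 4, 5, 6, 3
d = r₁ − r₂: 0, 2, -2, 0, 0, 0
d²: 0, 4, 4, 0, 0, 0; Σd² = 8
ρ = 1 − 6·8/(6·35) = 1 − 48/210 = 0.771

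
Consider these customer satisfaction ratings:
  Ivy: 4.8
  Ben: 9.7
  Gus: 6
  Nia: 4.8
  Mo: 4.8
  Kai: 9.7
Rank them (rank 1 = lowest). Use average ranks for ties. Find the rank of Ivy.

2

Sorted (ascending): 4.8, 4.8, 4.8, 6, 9.7, 9.7
The 3 values of 4.8 occupy positions 1–3 → average rank 2.
The 2 values of 9.7 occupy positions 5–6 → average rank (5+6)/2 = 5.5.
Ivy has value 4.8 → rank 2.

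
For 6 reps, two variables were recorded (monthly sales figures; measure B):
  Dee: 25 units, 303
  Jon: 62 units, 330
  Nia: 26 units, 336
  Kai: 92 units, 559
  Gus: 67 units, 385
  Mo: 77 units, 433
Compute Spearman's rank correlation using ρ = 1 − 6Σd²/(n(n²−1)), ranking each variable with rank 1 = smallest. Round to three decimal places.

Ranks of variable 1: 1, 3, 2, 6, 4, 5
Ranks of variable 2: 1, 2, 3, 6, 4, 5
d = r₁ − r₂: 0, 1, -1, 0, 0, 0
d²: 0, 1, 1, 0, 0, 0; Σd² = 2
ρ = 1 − 6·2/(6·35) = 1 − 12/210 = 0.943

0.943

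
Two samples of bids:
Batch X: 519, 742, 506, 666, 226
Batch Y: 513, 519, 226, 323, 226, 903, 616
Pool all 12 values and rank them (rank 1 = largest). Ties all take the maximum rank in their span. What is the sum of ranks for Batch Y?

Sorted (descending): 903, 742, 666, 616, 519, 519, 513, 506, 323, 226, 226, 226
The 2 values of 519 occupy positions 5–6 → each gets rank 6.
The 3 values of 226 occupy positions 10–12 → each gets rank 12.
Batch Y values → pooled ranks: 513→7, 519→6, 226→12, 323→9, 226→12, 903→1, 616→4
Rank sum = 7 + 6 + 12 + 9 + 12 + 1 + 4 = 51

51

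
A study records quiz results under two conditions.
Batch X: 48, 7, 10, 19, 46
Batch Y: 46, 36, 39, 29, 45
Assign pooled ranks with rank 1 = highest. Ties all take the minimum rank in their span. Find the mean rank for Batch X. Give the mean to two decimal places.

6.00

Sorted (descending): 48, 46, 46, 45, 39, 36, 29, 19, 10, 7
The 2 values of 46 occupy positions 2–3 → each gets rank 2.
Batch X values → pooled ranks: 48→1, 7→10, 10→9, 19→8, 46→2
Mean rank = (1 + 10 + 9 + 8 + 2) / 5 = 6.00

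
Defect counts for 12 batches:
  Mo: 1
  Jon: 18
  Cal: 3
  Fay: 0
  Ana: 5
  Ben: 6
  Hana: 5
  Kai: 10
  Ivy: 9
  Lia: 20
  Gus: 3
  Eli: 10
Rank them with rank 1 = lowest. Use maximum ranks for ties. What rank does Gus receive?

4

Sorted (ascending): 0, 1, 3, 3, 5, 5, 6, 9, 10, 10, 18, 20
The 2 values of 3 occupy positions 3–4 → each gets rank 4.
The 2 values of 5 occupy positions 5–6 → each gets rank 6.
The 2 values of 10 occupy positions 9–10 → each gets rank 10.
Gus has value 3 → rank 4.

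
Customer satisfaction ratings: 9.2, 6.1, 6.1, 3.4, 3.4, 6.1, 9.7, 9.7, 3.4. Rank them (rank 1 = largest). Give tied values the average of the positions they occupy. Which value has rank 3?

9.2

Sorted (descending): 9.7, 9.7, 9.2, 6.1, 6.1, 6.1, 3.4, 3.4, 3.4
The 2 values of 9.7 occupy positions 1–2 → average rank (1+2)/2 = 1.5.
The 3 values of 6.1 occupy positions 4–6 → average rank 5.
The 3 values of 3.4 occupy positions 7–9 → average rank 8.
Rank 3 → value 9.2.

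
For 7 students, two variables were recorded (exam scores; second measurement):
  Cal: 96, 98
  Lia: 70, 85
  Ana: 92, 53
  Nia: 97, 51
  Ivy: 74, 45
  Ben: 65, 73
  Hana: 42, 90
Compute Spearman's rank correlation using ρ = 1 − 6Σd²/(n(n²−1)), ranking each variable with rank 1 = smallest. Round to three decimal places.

-0.286

Ranks of variable 1: 6, 3, 5, 7, 4, 2, 1
Ranks of variable 2: 7, 5, 3, 2, 1, 4, 6
d = r₁ − r₂: -1, -2, 2, 5, 3, -2, -5
d²: 1, 4, 4, 25, 9, 4, 25; Σd² = 72
ρ = 1 − 6·72/(7·48) = 1 − 432/336 = -0.286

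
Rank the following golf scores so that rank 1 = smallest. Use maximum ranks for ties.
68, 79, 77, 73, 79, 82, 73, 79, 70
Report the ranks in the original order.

Sorted (ascending): 68, 70, 73, 73, 77, 79, 79, 79, 82
The 2 values of 73 occupy positions 3–4 → each gets rank 4.
The 3 values of 79 occupy positions 6–8 → each gets rank 8.

1, 8, 5, 4, 8, 9, 4, 8, 2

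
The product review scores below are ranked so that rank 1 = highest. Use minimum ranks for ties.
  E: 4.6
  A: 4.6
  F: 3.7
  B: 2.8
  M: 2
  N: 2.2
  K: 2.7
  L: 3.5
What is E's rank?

Sorted (descending): 4.6, 4.6, 3.7, 3.5, 2.8, 2.7, 2.2, 2
The 2 values of 4.6 occupy positions 1–2 → each gets rank 1.
E has value 4.6 → rank 1.

1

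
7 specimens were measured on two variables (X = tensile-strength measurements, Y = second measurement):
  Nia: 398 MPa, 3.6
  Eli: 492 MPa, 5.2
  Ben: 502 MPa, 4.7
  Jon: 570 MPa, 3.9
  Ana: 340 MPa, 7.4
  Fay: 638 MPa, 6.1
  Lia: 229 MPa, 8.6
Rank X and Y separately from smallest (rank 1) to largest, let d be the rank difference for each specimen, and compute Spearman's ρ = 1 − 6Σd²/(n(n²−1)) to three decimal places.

Ranks of variable 1: 3, 4, 5, 6, 2, 7, 1
Ranks of variable 2: 1, 4, 3, 2, 6, 5, 7
d = r₁ − r₂: 2, 0, 2, 4, -4, 2, -6
d²: 4, 0, 4, 16, 16, 4, 36; Σd² = 80
ρ = 1 − 6·80/(7·48) = 1 − 480/336 = -0.429

-0.429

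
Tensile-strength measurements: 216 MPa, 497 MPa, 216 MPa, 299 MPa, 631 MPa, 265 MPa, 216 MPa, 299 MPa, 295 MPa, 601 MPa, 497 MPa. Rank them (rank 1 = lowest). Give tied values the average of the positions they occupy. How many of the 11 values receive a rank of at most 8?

7

Sorted (ascending): 216, 216, 216, 265, 295, 299, 299, 497, 497, 601, 631
The 3 values of 216 occupy positions 1–3 → average rank 2.
The 2 values of 299 occupy positions 6–7 → average rank (6+7)/2 = 6.5.
The 2 values of 497 occupy positions 8–9 → average rank (8+9)/2 = 8.5.
Ranks ≤ 8: {2, 2, 2, 4, 5, 6.5, 6.5} → 7 values.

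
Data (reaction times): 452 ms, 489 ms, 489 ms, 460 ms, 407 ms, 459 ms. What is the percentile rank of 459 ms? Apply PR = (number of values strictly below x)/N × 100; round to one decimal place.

N = 6.
Strictly below 459: 2. Equal to 459: 1.
PR = 2/6 × 100 = 33.3

33.3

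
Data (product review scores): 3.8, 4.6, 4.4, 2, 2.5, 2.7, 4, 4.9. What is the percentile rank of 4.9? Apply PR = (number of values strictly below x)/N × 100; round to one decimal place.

87.5

N = 8.
Strictly below 4.9: 7. Equal to 4.9: 1.
PR = 7/8 × 100 = 87.5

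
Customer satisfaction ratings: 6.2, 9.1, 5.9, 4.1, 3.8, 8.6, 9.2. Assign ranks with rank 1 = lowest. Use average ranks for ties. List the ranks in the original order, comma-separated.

4, 6, 3, 2, 1, 5, 7

Sorted (ascending): 3.8, 4.1, 5.9, 6.2, 8.6, 9.1, 9.2
No ties — each value takes its position as its rank.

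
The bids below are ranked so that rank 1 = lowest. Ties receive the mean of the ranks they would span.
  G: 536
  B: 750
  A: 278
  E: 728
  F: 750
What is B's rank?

4.5

Sorted (ascending): 278, 536, 728, 750, 750
The 2 values of 750 occupy positions 4–5 → average rank (4+5)/2 = 4.5.
B has value 750 → rank 4.5.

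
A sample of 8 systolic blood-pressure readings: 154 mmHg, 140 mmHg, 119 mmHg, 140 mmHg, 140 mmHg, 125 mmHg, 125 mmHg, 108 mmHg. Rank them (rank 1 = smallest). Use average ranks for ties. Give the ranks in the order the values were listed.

8, 6, 2, 6, 6, 3.5, 3.5, 1

Sorted (ascending): 108, 119, 125, 125, 140, 140, 140, 154
The 2 values of 125 occupy positions 3–4 → average rank (3+4)/2 = 3.5.
The 3 values of 140 occupy positions 5–7 → average rank 6.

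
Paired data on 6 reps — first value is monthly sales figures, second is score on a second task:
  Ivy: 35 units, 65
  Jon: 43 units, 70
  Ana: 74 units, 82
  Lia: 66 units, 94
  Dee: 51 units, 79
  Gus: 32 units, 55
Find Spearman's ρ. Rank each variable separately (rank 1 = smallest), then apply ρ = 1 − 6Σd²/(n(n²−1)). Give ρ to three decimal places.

0.943

Ranks of variable 1: 2, 3, 6, 5, 4, 1
Ranks of variable 2: 2, 3, 5, 6, 4, 1
d = r₁ − r₂: 0, 0, 1, -1, 0, 0
d²: 0, 0, 1, 1, 0, 0; Σd² = 2
ρ = 1 − 6·2/(6·35) = 1 − 12/210 = 0.943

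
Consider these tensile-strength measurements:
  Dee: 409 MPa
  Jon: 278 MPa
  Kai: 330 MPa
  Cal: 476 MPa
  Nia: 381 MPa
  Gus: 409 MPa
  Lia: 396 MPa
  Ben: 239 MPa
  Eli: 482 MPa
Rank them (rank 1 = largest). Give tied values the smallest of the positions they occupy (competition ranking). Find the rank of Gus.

3

Sorted (descending): 482, 476, 409, 409, 396, 381, 330, 278, 239
The 2 values of 409 occupy positions 3–4 → each gets rank 3.
Gus has value 409 MPa → rank 3.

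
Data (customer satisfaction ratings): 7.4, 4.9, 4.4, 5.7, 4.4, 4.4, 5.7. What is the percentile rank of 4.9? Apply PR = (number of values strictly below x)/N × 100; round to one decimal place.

N = 7.
Strictly below 4.9: 3. Equal to 4.9: 1.
PR = 3/7 × 100 = 42.9

42.9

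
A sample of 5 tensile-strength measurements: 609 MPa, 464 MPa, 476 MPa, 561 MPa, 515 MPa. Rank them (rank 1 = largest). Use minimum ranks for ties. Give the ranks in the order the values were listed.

Sorted (descending): 609, 561, 515, 476, 464
No ties — each value takes its position as its rank.

1, 5, 4, 2, 3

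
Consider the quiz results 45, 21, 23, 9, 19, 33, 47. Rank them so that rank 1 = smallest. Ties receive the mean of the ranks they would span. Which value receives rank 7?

Sorted (ascending): 9, 19, 21, 23, 33, 45, 47
No ties — each value takes its position as its rank.
Rank 7 → value 47.

47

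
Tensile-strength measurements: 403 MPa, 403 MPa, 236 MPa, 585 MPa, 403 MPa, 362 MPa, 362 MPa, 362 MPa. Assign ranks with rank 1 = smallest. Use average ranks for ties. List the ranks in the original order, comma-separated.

6, 6, 1, 8, 6, 3, 3, 3

Sorted (ascending): 236, 362, 362, 362, 403, 403, 403, 585
The 3 values of 362 occupy positions 2–4 → average rank 3.
The 3 values of 403 occupy positions 5–7 → average rank 6.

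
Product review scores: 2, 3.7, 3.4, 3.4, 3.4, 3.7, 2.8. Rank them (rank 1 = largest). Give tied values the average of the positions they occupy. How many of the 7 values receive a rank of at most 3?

2

Sorted (descending): 3.7, 3.7, 3.4, 3.4, 3.4, 2.8, 2
The 2 values of 3.7 occupy positions 1–2 → average rank (1+2)/2 = 1.5.
The 3 values of 3.4 occupy positions 3–5 → average rank 4.
Ranks ≤ 3: {1.5, 1.5} → 2 values.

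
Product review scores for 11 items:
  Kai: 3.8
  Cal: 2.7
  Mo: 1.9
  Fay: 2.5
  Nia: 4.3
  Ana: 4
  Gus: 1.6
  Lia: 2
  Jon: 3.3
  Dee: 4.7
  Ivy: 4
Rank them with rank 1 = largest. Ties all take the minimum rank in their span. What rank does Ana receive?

3

Sorted (descending): 4.7, 4.3, 4, 4, 3.8, 3.3, 2.7, 2.5, 2, 1.9, 1.6
The 2 values of 4 occupy positions 3–4 → each gets rank 3.
Ana has value 4 → rank 3.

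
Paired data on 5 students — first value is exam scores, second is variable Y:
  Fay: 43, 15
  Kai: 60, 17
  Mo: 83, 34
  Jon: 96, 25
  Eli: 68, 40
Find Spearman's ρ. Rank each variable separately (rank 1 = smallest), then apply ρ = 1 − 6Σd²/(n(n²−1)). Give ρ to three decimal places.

0.600

Ranks of variable 1: 1, 2, 4, 5, 3
Ranks of variable 2: 1, 2, 4, 3, 5
d = r₁ − r₂: 0, 0, 0, 2, -2
d²: 0, 0, 0, 4, 4; Σd² = 8
ρ = 1 − 6·8/(5·24) = 1 − 48/120 = 0.600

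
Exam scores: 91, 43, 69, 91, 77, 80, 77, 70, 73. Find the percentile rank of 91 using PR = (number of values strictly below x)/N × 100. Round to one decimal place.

77.8

N = 9.
Strictly below 91: 7. Equal to 91: 2.
PR = 7/9 × 100 = 77.8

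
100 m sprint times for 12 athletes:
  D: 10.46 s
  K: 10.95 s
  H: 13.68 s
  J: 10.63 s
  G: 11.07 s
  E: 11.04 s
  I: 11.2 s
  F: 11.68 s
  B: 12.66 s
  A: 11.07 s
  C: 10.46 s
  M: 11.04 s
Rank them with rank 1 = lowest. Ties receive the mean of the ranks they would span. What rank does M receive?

Sorted (ascending): 10.46, 10.46, 10.63, 10.95, 11.04, 11.04, 11.07, 11.07, 11.2, 11.68, 12.66, 13.68
The 2 values of 10.46 occupy positions 1–2 → average rank (1+2)/2 = 1.5.
The 2 values of 11.04 occupy positions 5–6 → average rank (5+6)/2 = 5.5.
The 2 values of 11.07 occupy positions 7–8 → average rank (7+8)/2 = 7.5.
M has value 11.04 s → rank 5.5.

5.5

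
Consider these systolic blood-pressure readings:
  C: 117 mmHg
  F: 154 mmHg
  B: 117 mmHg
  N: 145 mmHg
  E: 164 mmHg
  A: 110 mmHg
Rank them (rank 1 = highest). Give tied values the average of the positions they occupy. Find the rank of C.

4.5

Sorted (descending): 164, 154, 145, 117, 117, 110
The 2 values of 117 occupy positions 4–5 → average rank (4+5)/2 = 4.5.
C has value 117 mmHg → rank 4.5.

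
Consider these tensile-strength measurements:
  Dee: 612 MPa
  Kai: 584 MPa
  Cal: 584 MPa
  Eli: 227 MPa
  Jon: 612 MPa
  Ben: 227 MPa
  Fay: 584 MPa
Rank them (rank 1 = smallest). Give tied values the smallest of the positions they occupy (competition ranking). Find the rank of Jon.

6

Sorted (ascending): 227, 227, 584, 584, 584, 612, 612
The 2 values of 227 occupy positions 1–2 → each gets rank 1.
The 3 values of 584 occupy positions 3–5 → each gets rank 3.
The 2 values of 612 occupy positions 6–7 → each gets rank 6.
Jon has value 612 MPa → rank 6.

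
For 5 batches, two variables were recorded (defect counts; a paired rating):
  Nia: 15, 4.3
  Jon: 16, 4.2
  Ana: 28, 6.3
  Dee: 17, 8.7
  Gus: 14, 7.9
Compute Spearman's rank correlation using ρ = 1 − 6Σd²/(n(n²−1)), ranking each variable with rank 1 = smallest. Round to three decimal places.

Ranks of variable 1: 2, 3, 5, 4, 1
Ranks of variable 2: 2, 1, 3, 5, 4
d = r₁ − r₂: 0, 2, 2, -1, -3
d²: 0, 4, 4, 1, 9; Σd² = 18
ρ = 1 − 6·18/(5·24) = 1 − 108/120 = 0.100

0.100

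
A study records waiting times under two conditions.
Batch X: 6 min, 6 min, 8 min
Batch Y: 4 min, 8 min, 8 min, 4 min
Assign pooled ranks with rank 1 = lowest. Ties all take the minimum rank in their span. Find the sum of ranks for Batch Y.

Sorted (ascending): 4, 4, 6, 6, 8, 8, 8
The 2 values of 4 occupy positions 1–2 → each gets rank 1.
The 2 values of 6 occupy positions 3–4 → each gets rank 3.
The 3 values of 8 occupy positions 5–7 → each gets rank 5.
Batch Y values → pooled ranks: 4→1, 8→5, 8→5, 4→1
Rank sum = 1 + 5 + 5 + 1 = 12

12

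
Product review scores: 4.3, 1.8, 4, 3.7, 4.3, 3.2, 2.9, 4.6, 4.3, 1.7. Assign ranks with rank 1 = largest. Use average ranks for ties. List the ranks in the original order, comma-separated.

Sorted (descending): 4.6, 4.3, 4.3, 4.3, 4, 3.7, 3.2, 2.9, 1.8, 1.7
The 3 values of 4.3 occupy positions 2–4 → average rank 3.

3, 9, 5, 6, 3, 7, 8, 1, 3, 10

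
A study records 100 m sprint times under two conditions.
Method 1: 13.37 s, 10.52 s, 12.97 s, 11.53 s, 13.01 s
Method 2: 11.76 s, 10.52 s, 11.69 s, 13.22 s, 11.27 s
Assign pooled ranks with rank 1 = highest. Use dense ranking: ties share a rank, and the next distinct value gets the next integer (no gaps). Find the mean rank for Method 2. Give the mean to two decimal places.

Sorted (descending): 13.37, 13.22, 13.01, 12.97, 11.76, 11.69, 11.53, 11.27, 10.52, 10.52
The 2 values of 10.52 share dense rank 9.
Remaining distinct values take the next consecutive integers.
Method 2 values → pooled ranks: 11.76→5, 10.52→9, 11.69→6, 13.22→2, 11.27→8
Mean rank = (5 + 9 + 6 + 2 + 8) / 5 = 6.00

6.00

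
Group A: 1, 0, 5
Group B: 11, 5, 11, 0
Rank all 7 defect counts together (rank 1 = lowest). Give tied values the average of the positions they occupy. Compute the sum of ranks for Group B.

Sorted (ascending): 0, 0, 1, 5, 5, 11, 11
The 2 values of 0 occupy positions 1–2 → average rank (1+2)/2 = 1.5.
The 2 values of 5 occupy positions 4–5 → average rank (4+5)/2 = 4.5.
The 2 values of 11 occupy positions 6–7 → average rank (6+7)/2 = 6.5.
Group B values → pooled ranks: 11→6.5, 5→4.5, 11→6.5, 0→1.5
Rank sum = 6.5 + 4.5 + 6.5 + 1.5 = 19

19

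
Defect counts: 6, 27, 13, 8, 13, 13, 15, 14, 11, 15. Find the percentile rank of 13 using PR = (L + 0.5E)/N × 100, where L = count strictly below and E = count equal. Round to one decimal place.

N = 10.
Strictly below 13: 3. Equal to 13: 3.
PR = (3 + 0.5·3)/10 × 100 = 45.0

45.0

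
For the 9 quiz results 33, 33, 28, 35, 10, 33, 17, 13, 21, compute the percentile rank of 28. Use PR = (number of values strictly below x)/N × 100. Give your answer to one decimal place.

44.4

N = 9.
Strictly below 28: 4. Equal to 28: 1.
PR = 4/9 × 100 = 44.4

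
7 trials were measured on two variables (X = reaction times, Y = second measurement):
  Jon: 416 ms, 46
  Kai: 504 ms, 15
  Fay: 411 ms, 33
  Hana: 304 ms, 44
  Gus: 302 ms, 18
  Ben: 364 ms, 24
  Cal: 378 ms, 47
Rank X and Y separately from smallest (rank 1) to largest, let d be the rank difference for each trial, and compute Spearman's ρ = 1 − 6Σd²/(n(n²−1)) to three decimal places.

Ranks of variable 1: 6, 7, 5, 2, 1, 3, 4
Ranks of variable 2: 6, 1, 4, 5, 2, 3, 7
d = r₁ − r₂: 0, 6, 1, -3, -1, 0, -3
d²: 0, 36, 1, 9, 1, 0, 9; Σd² = 56
ρ = 1 − 6·56/(7·48) = 1 − 336/336 = 0.000

0.000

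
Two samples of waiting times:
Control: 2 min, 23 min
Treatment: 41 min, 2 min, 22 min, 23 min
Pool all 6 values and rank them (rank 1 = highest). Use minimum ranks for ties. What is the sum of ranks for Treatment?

Sorted (descending): 41, 23, 23, 22, 2, 2
The 2 values of 23 occupy positions 2–3 → each gets rank 2.
The 2 values of 2 occupy positions 5–6 → each gets rank 5.
Treatment values → pooled ranks: 41→1, 2→5, 22→4, 23→2
Rank sum = 1 + 5 + 4 + 2 = 12

12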